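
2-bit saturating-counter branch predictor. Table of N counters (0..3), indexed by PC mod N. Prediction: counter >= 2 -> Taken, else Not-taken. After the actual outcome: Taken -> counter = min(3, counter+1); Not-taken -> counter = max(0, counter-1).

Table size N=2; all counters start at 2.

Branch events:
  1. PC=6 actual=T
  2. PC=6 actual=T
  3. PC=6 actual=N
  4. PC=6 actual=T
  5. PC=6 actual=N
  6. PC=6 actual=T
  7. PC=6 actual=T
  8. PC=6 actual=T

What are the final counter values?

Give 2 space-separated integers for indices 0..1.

Answer: 3 2

Derivation:
Ev 1: PC=6 idx=0 pred=T actual=T -> ctr[0]=3
Ev 2: PC=6 idx=0 pred=T actual=T -> ctr[0]=3
Ev 3: PC=6 idx=0 pred=T actual=N -> ctr[0]=2
Ev 4: PC=6 idx=0 pred=T actual=T -> ctr[0]=3
Ev 5: PC=6 idx=0 pred=T actual=N -> ctr[0]=2
Ev 6: PC=6 idx=0 pred=T actual=T -> ctr[0]=3
Ev 7: PC=6 idx=0 pred=T actual=T -> ctr[0]=3
Ev 8: PC=6 idx=0 pred=T actual=T -> ctr[0]=3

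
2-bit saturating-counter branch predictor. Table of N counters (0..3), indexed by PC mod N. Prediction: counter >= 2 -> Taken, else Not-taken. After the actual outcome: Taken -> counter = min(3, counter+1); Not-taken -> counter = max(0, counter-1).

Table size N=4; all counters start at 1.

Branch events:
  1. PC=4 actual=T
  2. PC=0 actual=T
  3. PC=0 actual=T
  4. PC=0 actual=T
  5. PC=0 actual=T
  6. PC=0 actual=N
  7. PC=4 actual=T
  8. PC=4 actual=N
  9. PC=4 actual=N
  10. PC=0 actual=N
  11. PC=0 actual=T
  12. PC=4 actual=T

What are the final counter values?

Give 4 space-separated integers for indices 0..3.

Answer: 2 1 1 1

Derivation:
Ev 1: PC=4 idx=0 pred=N actual=T -> ctr[0]=2
Ev 2: PC=0 idx=0 pred=T actual=T -> ctr[0]=3
Ev 3: PC=0 idx=0 pred=T actual=T -> ctr[0]=3
Ev 4: PC=0 idx=0 pred=T actual=T -> ctr[0]=3
Ev 5: PC=0 idx=0 pred=T actual=T -> ctr[0]=3
Ev 6: PC=0 idx=0 pred=T actual=N -> ctr[0]=2
Ev 7: PC=4 idx=0 pred=T actual=T -> ctr[0]=3
Ev 8: PC=4 idx=0 pred=T actual=N -> ctr[0]=2
Ev 9: PC=4 idx=0 pred=T actual=N -> ctr[0]=1
Ev 10: PC=0 idx=0 pred=N actual=N -> ctr[0]=0
Ev 11: PC=0 idx=0 pred=N actual=T -> ctr[0]=1
Ev 12: PC=4 idx=0 pred=N actual=T -> ctr[0]=2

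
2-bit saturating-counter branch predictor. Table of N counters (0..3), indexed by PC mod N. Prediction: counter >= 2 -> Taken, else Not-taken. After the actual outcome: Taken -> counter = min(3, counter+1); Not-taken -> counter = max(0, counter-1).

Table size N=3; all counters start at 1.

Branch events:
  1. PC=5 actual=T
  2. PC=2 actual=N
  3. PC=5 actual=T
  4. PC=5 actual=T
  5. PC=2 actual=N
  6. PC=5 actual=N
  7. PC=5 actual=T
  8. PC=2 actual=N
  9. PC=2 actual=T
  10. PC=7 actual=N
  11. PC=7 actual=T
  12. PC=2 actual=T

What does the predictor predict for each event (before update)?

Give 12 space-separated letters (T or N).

Ev 1: PC=5 idx=2 pred=N actual=T -> ctr[2]=2
Ev 2: PC=2 idx=2 pred=T actual=N -> ctr[2]=1
Ev 3: PC=5 idx=2 pred=N actual=T -> ctr[2]=2
Ev 4: PC=5 idx=2 pred=T actual=T -> ctr[2]=3
Ev 5: PC=2 idx=2 pred=T actual=N -> ctr[2]=2
Ev 6: PC=5 idx=2 pred=T actual=N -> ctr[2]=1
Ev 7: PC=5 idx=2 pred=N actual=T -> ctr[2]=2
Ev 8: PC=2 idx=2 pred=T actual=N -> ctr[2]=1
Ev 9: PC=2 idx=2 pred=N actual=T -> ctr[2]=2
Ev 10: PC=7 idx=1 pred=N actual=N -> ctr[1]=0
Ev 11: PC=7 idx=1 pred=N actual=T -> ctr[1]=1
Ev 12: PC=2 idx=2 pred=T actual=T -> ctr[2]=3

Answer: N T N T T T N T N N N T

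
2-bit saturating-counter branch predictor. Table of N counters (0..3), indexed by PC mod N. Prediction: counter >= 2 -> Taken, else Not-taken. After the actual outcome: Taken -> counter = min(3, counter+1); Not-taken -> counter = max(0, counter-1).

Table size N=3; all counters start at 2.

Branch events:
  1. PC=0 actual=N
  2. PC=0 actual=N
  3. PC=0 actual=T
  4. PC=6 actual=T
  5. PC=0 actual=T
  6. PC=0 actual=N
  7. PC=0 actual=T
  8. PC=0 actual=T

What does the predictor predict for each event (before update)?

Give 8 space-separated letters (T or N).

Answer: T N N N T T T T

Derivation:
Ev 1: PC=0 idx=0 pred=T actual=N -> ctr[0]=1
Ev 2: PC=0 idx=0 pred=N actual=N -> ctr[0]=0
Ev 3: PC=0 idx=0 pred=N actual=T -> ctr[0]=1
Ev 4: PC=6 idx=0 pred=N actual=T -> ctr[0]=2
Ev 5: PC=0 idx=0 pred=T actual=T -> ctr[0]=3
Ev 6: PC=0 idx=0 pred=T actual=N -> ctr[0]=2
Ev 7: PC=0 idx=0 pred=T actual=T -> ctr[0]=3
Ev 8: PC=0 idx=0 pred=T actual=T -> ctr[0]=3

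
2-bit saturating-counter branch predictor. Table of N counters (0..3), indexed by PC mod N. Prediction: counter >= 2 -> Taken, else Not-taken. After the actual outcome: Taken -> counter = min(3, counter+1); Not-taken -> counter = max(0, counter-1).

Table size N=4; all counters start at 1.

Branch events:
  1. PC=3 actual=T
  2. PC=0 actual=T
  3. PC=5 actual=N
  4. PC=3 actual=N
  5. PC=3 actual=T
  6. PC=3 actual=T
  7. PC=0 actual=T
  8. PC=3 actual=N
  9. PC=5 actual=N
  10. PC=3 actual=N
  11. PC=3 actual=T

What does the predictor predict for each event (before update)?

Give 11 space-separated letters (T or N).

Ev 1: PC=3 idx=3 pred=N actual=T -> ctr[3]=2
Ev 2: PC=0 idx=0 pred=N actual=T -> ctr[0]=2
Ev 3: PC=5 idx=1 pred=N actual=N -> ctr[1]=0
Ev 4: PC=3 idx=3 pred=T actual=N -> ctr[3]=1
Ev 5: PC=3 idx=3 pred=N actual=T -> ctr[3]=2
Ev 6: PC=3 idx=3 pred=T actual=T -> ctr[3]=3
Ev 7: PC=0 idx=0 pred=T actual=T -> ctr[0]=3
Ev 8: PC=3 idx=3 pred=T actual=N -> ctr[3]=2
Ev 9: PC=5 idx=1 pred=N actual=N -> ctr[1]=0
Ev 10: PC=3 idx=3 pred=T actual=N -> ctr[3]=1
Ev 11: PC=3 idx=3 pred=N actual=T -> ctr[3]=2

Answer: N N N T N T T T N T N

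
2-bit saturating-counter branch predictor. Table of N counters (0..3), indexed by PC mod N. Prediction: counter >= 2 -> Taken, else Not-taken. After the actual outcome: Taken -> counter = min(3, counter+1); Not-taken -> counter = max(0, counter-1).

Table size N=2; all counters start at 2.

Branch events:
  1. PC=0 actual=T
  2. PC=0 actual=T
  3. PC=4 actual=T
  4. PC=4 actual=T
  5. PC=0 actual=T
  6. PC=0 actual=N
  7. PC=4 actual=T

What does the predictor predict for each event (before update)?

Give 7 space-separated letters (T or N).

Ev 1: PC=0 idx=0 pred=T actual=T -> ctr[0]=3
Ev 2: PC=0 idx=0 pred=T actual=T -> ctr[0]=3
Ev 3: PC=4 idx=0 pred=T actual=T -> ctr[0]=3
Ev 4: PC=4 idx=0 pred=T actual=T -> ctr[0]=3
Ev 5: PC=0 idx=0 pred=T actual=T -> ctr[0]=3
Ev 6: PC=0 idx=0 pred=T actual=N -> ctr[0]=2
Ev 7: PC=4 idx=0 pred=T actual=T -> ctr[0]=3

Answer: T T T T T T T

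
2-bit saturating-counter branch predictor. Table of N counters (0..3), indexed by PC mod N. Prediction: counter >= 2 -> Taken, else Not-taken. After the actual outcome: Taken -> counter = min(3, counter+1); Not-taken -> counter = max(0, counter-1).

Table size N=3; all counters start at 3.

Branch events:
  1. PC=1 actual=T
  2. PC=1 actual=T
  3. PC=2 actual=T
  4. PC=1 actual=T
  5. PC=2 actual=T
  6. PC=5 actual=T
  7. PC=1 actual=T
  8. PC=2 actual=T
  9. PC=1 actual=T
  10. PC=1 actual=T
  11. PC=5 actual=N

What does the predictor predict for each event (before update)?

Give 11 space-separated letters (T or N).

Answer: T T T T T T T T T T T

Derivation:
Ev 1: PC=1 idx=1 pred=T actual=T -> ctr[1]=3
Ev 2: PC=1 idx=1 pred=T actual=T -> ctr[1]=3
Ev 3: PC=2 idx=2 pred=T actual=T -> ctr[2]=3
Ev 4: PC=1 idx=1 pred=T actual=T -> ctr[1]=3
Ev 5: PC=2 idx=2 pred=T actual=T -> ctr[2]=3
Ev 6: PC=5 idx=2 pred=T actual=T -> ctr[2]=3
Ev 7: PC=1 idx=1 pred=T actual=T -> ctr[1]=3
Ev 8: PC=2 idx=2 pred=T actual=T -> ctr[2]=3
Ev 9: PC=1 idx=1 pred=T actual=T -> ctr[1]=3
Ev 10: PC=1 idx=1 pred=T actual=T -> ctr[1]=3
Ev 11: PC=5 idx=2 pred=T actual=N -> ctr[2]=2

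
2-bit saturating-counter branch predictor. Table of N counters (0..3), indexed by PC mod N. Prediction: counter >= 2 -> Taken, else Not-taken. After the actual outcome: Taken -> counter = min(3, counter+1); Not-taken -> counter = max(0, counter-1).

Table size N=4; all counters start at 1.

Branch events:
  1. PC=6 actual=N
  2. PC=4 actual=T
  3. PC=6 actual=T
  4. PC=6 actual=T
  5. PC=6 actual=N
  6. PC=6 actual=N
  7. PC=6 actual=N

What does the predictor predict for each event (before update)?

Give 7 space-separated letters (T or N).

Ev 1: PC=6 idx=2 pred=N actual=N -> ctr[2]=0
Ev 2: PC=4 idx=0 pred=N actual=T -> ctr[0]=2
Ev 3: PC=6 idx=2 pred=N actual=T -> ctr[2]=1
Ev 4: PC=6 idx=2 pred=N actual=T -> ctr[2]=2
Ev 5: PC=6 idx=2 pred=T actual=N -> ctr[2]=1
Ev 6: PC=6 idx=2 pred=N actual=N -> ctr[2]=0
Ev 7: PC=6 idx=2 pred=N actual=N -> ctr[2]=0

Answer: N N N N T N N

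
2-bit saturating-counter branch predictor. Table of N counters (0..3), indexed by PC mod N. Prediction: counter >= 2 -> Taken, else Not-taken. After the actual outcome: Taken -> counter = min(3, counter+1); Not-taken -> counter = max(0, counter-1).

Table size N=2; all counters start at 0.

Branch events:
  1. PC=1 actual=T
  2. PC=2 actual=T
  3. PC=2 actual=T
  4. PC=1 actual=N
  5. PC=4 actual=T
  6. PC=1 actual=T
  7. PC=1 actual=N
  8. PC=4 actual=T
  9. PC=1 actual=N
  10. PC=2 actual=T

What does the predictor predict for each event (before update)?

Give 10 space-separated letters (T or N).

Ev 1: PC=1 idx=1 pred=N actual=T -> ctr[1]=1
Ev 2: PC=2 idx=0 pred=N actual=T -> ctr[0]=1
Ev 3: PC=2 idx=0 pred=N actual=T -> ctr[0]=2
Ev 4: PC=1 idx=1 pred=N actual=N -> ctr[1]=0
Ev 5: PC=4 idx=0 pred=T actual=T -> ctr[0]=3
Ev 6: PC=1 idx=1 pred=N actual=T -> ctr[1]=1
Ev 7: PC=1 idx=1 pred=N actual=N -> ctr[1]=0
Ev 8: PC=4 idx=0 pred=T actual=T -> ctr[0]=3
Ev 9: PC=1 idx=1 pred=N actual=N -> ctr[1]=0
Ev 10: PC=2 idx=0 pred=T actual=T -> ctr[0]=3

Answer: N N N N T N N T N T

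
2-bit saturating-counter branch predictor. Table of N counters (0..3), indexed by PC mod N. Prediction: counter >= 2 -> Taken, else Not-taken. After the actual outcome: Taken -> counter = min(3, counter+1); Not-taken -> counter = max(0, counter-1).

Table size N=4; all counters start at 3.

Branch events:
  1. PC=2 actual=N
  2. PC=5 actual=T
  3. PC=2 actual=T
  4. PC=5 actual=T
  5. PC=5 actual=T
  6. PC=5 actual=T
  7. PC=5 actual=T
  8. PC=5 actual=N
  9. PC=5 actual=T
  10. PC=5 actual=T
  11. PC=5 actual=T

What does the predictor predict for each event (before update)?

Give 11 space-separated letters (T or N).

Answer: T T T T T T T T T T T

Derivation:
Ev 1: PC=2 idx=2 pred=T actual=N -> ctr[2]=2
Ev 2: PC=5 idx=1 pred=T actual=T -> ctr[1]=3
Ev 3: PC=2 idx=2 pred=T actual=T -> ctr[2]=3
Ev 4: PC=5 idx=1 pred=T actual=T -> ctr[1]=3
Ev 5: PC=5 idx=1 pred=T actual=T -> ctr[1]=3
Ev 6: PC=5 idx=1 pred=T actual=T -> ctr[1]=3
Ev 7: PC=5 idx=1 pred=T actual=T -> ctr[1]=3
Ev 8: PC=5 idx=1 pred=T actual=N -> ctr[1]=2
Ev 9: PC=5 idx=1 pred=T actual=T -> ctr[1]=3
Ev 10: PC=5 idx=1 pred=T actual=T -> ctr[1]=3
Ev 11: PC=5 idx=1 pred=T actual=T -> ctr[1]=3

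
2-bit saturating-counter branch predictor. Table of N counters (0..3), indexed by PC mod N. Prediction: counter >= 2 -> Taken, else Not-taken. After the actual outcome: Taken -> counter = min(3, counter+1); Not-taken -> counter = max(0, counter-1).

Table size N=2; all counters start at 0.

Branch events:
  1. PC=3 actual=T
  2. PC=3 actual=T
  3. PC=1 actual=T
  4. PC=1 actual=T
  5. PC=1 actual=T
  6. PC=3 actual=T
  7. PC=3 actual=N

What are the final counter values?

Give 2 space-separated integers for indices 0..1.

Ev 1: PC=3 idx=1 pred=N actual=T -> ctr[1]=1
Ev 2: PC=3 idx=1 pred=N actual=T -> ctr[1]=2
Ev 3: PC=1 idx=1 pred=T actual=T -> ctr[1]=3
Ev 4: PC=1 idx=1 pred=T actual=T -> ctr[1]=3
Ev 5: PC=1 idx=1 pred=T actual=T -> ctr[1]=3
Ev 6: PC=3 idx=1 pred=T actual=T -> ctr[1]=3
Ev 7: PC=3 idx=1 pred=T actual=N -> ctr[1]=2

Answer: 0 2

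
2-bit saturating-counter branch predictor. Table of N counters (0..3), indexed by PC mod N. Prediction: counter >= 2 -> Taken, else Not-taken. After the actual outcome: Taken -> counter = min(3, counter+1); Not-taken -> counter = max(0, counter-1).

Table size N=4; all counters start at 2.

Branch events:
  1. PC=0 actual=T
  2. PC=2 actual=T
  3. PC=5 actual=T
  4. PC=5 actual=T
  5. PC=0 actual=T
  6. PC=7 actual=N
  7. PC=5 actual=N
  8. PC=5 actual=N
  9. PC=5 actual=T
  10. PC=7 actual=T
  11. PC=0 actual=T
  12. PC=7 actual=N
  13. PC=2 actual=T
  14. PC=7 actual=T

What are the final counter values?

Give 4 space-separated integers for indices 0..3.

Ev 1: PC=0 idx=0 pred=T actual=T -> ctr[0]=3
Ev 2: PC=2 idx=2 pred=T actual=T -> ctr[2]=3
Ev 3: PC=5 idx=1 pred=T actual=T -> ctr[1]=3
Ev 4: PC=5 idx=1 pred=T actual=T -> ctr[1]=3
Ev 5: PC=0 idx=0 pred=T actual=T -> ctr[0]=3
Ev 6: PC=7 idx=3 pred=T actual=N -> ctr[3]=1
Ev 7: PC=5 idx=1 pred=T actual=N -> ctr[1]=2
Ev 8: PC=5 idx=1 pred=T actual=N -> ctr[1]=1
Ev 9: PC=5 idx=1 pred=N actual=T -> ctr[1]=2
Ev 10: PC=7 idx=3 pred=N actual=T -> ctr[3]=2
Ev 11: PC=0 idx=0 pred=T actual=T -> ctr[0]=3
Ev 12: PC=7 idx=3 pred=T actual=N -> ctr[3]=1
Ev 13: PC=2 idx=2 pred=T actual=T -> ctr[2]=3
Ev 14: PC=7 idx=3 pred=N actual=T -> ctr[3]=2

Answer: 3 2 3 2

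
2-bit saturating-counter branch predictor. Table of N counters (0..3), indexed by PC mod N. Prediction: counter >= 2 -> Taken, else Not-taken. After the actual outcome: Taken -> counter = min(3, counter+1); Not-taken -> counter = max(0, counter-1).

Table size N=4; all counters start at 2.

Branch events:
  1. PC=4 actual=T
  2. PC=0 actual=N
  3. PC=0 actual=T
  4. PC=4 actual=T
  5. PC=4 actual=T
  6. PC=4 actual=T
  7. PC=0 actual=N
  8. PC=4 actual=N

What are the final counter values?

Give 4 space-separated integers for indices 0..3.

Ev 1: PC=4 idx=0 pred=T actual=T -> ctr[0]=3
Ev 2: PC=0 idx=0 pred=T actual=N -> ctr[0]=2
Ev 3: PC=0 idx=0 pred=T actual=T -> ctr[0]=3
Ev 4: PC=4 idx=0 pred=T actual=T -> ctr[0]=3
Ev 5: PC=4 idx=0 pred=T actual=T -> ctr[0]=3
Ev 6: PC=4 idx=0 pred=T actual=T -> ctr[0]=3
Ev 7: PC=0 idx=0 pred=T actual=N -> ctr[0]=2
Ev 8: PC=4 idx=0 pred=T actual=N -> ctr[0]=1

Answer: 1 2 2 2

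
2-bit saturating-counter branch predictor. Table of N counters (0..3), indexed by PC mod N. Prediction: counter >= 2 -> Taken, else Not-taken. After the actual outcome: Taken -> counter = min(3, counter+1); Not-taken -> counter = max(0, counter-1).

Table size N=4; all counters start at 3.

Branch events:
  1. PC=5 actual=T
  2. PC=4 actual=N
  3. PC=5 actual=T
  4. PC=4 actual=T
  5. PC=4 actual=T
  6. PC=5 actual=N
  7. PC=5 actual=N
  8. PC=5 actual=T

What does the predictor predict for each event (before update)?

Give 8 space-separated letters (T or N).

Ev 1: PC=5 idx=1 pred=T actual=T -> ctr[1]=3
Ev 2: PC=4 idx=0 pred=T actual=N -> ctr[0]=2
Ev 3: PC=5 idx=1 pred=T actual=T -> ctr[1]=3
Ev 4: PC=4 idx=0 pred=T actual=T -> ctr[0]=3
Ev 5: PC=4 idx=0 pred=T actual=T -> ctr[0]=3
Ev 6: PC=5 idx=1 pred=T actual=N -> ctr[1]=2
Ev 7: PC=5 idx=1 pred=T actual=N -> ctr[1]=1
Ev 8: PC=5 idx=1 pred=N actual=T -> ctr[1]=2

Answer: T T T T T T T N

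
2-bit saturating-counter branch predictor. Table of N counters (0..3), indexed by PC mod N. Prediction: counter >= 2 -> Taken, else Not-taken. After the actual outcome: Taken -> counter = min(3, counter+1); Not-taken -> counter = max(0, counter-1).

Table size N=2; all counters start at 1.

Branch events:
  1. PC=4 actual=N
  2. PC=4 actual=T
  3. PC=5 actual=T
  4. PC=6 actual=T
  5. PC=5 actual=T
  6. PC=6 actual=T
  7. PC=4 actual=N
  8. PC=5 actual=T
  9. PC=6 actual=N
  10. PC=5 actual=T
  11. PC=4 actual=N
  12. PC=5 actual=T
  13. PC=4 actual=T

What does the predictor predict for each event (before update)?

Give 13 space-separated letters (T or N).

Ev 1: PC=4 idx=0 pred=N actual=N -> ctr[0]=0
Ev 2: PC=4 idx=0 pred=N actual=T -> ctr[0]=1
Ev 3: PC=5 idx=1 pred=N actual=T -> ctr[1]=2
Ev 4: PC=6 idx=0 pred=N actual=T -> ctr[0]=2
Ev 5: PC=5 idx=1 pred=T actual=T -> ctr[1]=3
Ev 6: PC=6 idx=0 pred=T actual=T -> ctr[0]=3
Ev 7: PC=4 idx=0 pred=T actual=N -> ctr[0]=2
Ev 8: PC=5 idx=1 pred=T actual=T -> ctr[1]=3
Ev 9: PC=6 idx=0 pred=T actual=N -> ctr[0]=1
Ev 10: PC=5 idx=1 pred=T actual=T -> ctr[1]=3
Ev 11: PC=4 idx=0 pred=N actual=N -> ctr[0]=0
Ev 12: PC=5 idx=1 pred=T actual=T -> ctr[1]=3
Ev 13: PC=4 idx=0 pred=N actual=T -> ctr[0]=1

Answer: N N N N T T T T T T N T N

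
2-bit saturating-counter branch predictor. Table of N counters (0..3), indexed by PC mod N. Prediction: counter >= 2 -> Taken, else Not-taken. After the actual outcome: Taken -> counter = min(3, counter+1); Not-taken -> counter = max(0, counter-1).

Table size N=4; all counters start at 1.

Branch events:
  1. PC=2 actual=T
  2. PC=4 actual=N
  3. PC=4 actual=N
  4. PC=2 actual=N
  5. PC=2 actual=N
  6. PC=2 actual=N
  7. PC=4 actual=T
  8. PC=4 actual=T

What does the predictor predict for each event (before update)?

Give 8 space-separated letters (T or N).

Answer: N N N T N N N N

Derivation:
Ev 1: PC=2 idx=2 pred=N actual=T -> ctr[2]=2
Ev 2: PC=4 idx=0 pred=N actual=N -> ctr[0]=0
Ev 3: PC=4 idx=0 pred=N actual=N -> ctr[0]=0
Ev 4: PC=2 idx=2 pred=T actual=N -> ctr[2]=1
Ev 5: PC=2 idx=2 pred=N actual=N -> ctr[2]=0
Ev 6: PC=2 idx=2 pred=N actual=N -> ctr[2]=0
Ev 7: PC=4 idx=0 pred=N actual=T -> ctr[0]=1
Ev 8: PC=4 idx=0 pred=N actual=T -> ctr[0]=2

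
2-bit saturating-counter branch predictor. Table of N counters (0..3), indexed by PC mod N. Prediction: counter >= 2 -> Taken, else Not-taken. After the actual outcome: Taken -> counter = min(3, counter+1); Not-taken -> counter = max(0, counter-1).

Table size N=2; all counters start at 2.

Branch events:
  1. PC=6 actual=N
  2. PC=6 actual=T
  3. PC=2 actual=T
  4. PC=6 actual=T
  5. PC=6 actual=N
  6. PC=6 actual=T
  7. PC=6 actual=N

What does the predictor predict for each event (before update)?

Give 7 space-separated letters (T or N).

Answer: T N T T T T T

Derivation:
Ev 1: PC=6 idx=0 pred=T actual=N -> ctr[0]=1
Ev 2: PC=6 idx=0 pred=N actual=T -> ctr[0]=2
Ev 3: PC=2 idx=0 pred=T actual=T -> ctr[0]=3
Ev 4: PC=6 idx=0 pred=T actual=T -> ctr[0]=3
Ev 5: PC=6 idx=0 pred=T actual=N -> ctr[0]=2
Ev 6: PC=6 idx=0 pred=T actual=T -> ctr[0]=3
Ev 7: PC=6 idx=0 pred=T actual=N -> ctr[0]=2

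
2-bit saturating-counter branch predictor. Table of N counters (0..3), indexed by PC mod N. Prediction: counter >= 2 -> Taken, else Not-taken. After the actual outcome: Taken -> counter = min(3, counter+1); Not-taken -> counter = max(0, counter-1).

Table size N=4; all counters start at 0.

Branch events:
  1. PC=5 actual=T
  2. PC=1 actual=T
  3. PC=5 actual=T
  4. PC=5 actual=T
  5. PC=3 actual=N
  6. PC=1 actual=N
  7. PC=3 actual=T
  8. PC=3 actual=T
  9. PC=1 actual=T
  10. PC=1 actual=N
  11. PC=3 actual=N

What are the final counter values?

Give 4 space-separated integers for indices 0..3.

Ev 1: PC=5 idx=1 pred=N actual=T -> ctr[1]=1
Ev 2: PC=1 idx=1 pred=N actual=T -> ctr[1]=2
Ev 3: PC=5 idx=1 pred=T actual=T -> ctr[1]=3
Ev 4: PC=5 idx=1 pred=T actual=T -> ctr[1]=3
Ev 5: PC=3 idx=3 pred=N actual=N -> ctr[3]=0
Ev 6: PC=1 idx=1 pred=T actual=N -> ctr[1]=2
Ev 7: PC=3 idx=3 pred=N actual=T -> ctr[3]=1
Ev 8: PC=3 idx=3 pred=N actual=T -> ctr[3]=2
Ev 9: PC=1 idx=1 pred=T actual=T -> ctr[1]=3
Ev 10: PC=1 idx=1 pred=T actual=N -> ctr[1]=2
Ev 11: PC=3 idx=3 pred=T actual=N -> ctr[3]=1

Answer: 0 2 0 1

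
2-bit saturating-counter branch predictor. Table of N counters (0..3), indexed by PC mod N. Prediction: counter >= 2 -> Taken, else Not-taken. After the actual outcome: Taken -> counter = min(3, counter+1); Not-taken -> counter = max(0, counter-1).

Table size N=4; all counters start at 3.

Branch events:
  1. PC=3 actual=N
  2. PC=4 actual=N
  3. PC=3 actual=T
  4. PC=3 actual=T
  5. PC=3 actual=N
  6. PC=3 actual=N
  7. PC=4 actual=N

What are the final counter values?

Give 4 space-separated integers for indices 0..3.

Answer: 1 3 3 1

Derivation:
Ev 1: PC=3 idx=3 pred=T actual=N -> ctr[3]=2
Ev 2: PC=4 idx=0 pred=T actual=N -> ctr[0]=2
Ev 3: PC=3 idx=3 pred=T actual=T -> ctr[3]=3
Ev 4: PC=3 idx=3 pred=T actual=T -> ctr[3]=3
Ev 5: PC=3 idx=3 pred=T actual=N -> ctr[3]=2
Ev 6: PC=3 idx=3 pred=T actual=N -> ctr[3]=1
Ev 7: PC=4 idx=0 pred=T actual=N -> ctr[0]=1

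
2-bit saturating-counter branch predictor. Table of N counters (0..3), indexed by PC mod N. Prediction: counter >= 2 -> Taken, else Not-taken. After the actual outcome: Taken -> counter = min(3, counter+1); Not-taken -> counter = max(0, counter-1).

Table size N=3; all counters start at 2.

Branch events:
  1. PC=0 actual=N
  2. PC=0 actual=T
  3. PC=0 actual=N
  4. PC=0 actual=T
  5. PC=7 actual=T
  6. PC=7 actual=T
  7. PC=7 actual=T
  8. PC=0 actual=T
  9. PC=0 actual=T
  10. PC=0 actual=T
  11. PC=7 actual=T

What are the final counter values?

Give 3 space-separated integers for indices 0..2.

Ev 1: PC=0 idx=0 pred=T actual=N -> ctr[0]=1
Ev 2: PC=0 idx=0 pred=N actual=T -> ctr[0]=2
Ev 3: PC=0 idx=0 pred=T actual=N -> ctr[0]=1
Ev 4: PC=0 idx=0 pred=N actual=T -> ctr[0]=2
Ev 5: PC=7 idx=1 pred=T actual=T -> ctr[1]=3
Ev 6: PC=7 idx=1 pred=T actual=T -> ctr[1]=3
Ev 7: PC=7 idx=1 pred=T actual=T -> ctr[1]=3
Ev 8: PC=0 idx=0 pred=T actual=T -> ctr[0]=3
Ev 9: PC=0 idx=0 pred=T actual=T -> ctr[0]=3
Ev 10: PC=0 idx=0 pred=T actual=T -> ctr[0]=3
Ev 11: PC=7 idx=1 pred=T actual=T -> ctr[1]=3

Answer: 3 3 2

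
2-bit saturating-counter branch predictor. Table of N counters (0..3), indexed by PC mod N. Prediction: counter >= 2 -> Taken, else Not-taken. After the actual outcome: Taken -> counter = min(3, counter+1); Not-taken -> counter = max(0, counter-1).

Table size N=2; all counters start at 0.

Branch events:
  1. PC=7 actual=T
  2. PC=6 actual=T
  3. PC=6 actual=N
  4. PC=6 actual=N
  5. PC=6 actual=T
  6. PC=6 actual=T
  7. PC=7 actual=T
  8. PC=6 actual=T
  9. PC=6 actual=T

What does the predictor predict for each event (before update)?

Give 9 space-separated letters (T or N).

Answer: N N N N N N N T T

Derivation:
Ev 1: PC=7 idx=1 pred=N actual=T -> ctr[1]=1
Ev 2: PC=6 idx=0 pred=N actual=T -> ctr[0]=1
Ev 3: PC=6 idx=0 pred=N actual=N -> ctr[0]=0
Ev 4: PC=6 idx=0 pred=N actual=N -> ctr[0]=0
Ev 5: PC=6 idx=0 pred=N actual=T -> ctr[0]=1
Ev 6: PC=6 idx=0 pred=N actual=T -> ctr[0]=2
Ev 7: PC=7 idx=1 pred=N actual=T -> ctr[1]=2
Ev 8: PC=6 idx=0 pred=T actual=T -> ctr[0]=3
Ev 9: PC=6 idx=0 pred=T actual=T -> ctr[0]=3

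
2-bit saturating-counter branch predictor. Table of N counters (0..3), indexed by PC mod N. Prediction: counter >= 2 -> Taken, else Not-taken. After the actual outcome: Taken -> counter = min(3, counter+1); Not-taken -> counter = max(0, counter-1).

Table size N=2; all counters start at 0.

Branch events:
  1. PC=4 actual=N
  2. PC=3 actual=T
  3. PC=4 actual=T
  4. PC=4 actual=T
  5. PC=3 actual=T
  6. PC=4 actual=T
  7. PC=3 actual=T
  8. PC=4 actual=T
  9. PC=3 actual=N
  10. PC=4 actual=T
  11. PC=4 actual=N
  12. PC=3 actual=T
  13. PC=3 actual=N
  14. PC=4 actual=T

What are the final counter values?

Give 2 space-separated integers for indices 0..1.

Answer: 3 2

Derivation:
Ev 1: PC=4 idx=0 pred=N actual=N -> ctr[0]=0
Ev 2: PC=3 idx=1 pred=N actual=T -> ctr[1]=1
Ev 3: PC=4 idx=0 pred=N actual=T -> ctr[0]=1
Ev 4: PC=4 idx=0 pred=N actual=T -> ctr[0]=2
Ev 5: PC=3 idx=1 pred=N actual=T -> ctr[1]=2
Ev 6: PC=4 idx=0 pred=T actual=T -> ctr[0]=3
Ev 7: PC=3 idx=1 pred=T actual=T -> ctr[1]=3
Ev 8: PC=4 idx=0 pred=T actual=T -> ctr[0]=3
Ev 9: PC=3 idx=1 pred=T actual=N -> ctr[1]=2
Ev 10: PC=4 idx=0 pred=T actual=T -> ctr[0]=3
Ev 11: PC=4 idx=0 pred=T actual=N -> ctr[0]=2
Ev 12: PC=3 idx=1 pred=T actual=T -> ctr[1]=3
Ev 13: PC=3 idx=1 pred=T actual=N -> ctr[1]=2
Ev 14: PC=4 idx=0 pred=T actual=T -> ctr[0]=3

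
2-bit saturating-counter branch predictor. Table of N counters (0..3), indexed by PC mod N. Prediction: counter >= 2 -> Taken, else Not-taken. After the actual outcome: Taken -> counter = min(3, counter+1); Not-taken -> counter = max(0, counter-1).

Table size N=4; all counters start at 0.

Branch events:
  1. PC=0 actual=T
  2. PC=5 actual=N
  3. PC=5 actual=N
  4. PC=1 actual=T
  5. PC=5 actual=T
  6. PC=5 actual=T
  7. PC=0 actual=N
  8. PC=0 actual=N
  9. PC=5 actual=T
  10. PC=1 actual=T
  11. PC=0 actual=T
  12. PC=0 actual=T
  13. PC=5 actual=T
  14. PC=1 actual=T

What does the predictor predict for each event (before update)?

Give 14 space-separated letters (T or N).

Ev 1: PC=0 idx=0 pred=N actual=T -> ctr[0]=1
Ev 2: PC=5 idx=1 pred=N actual=N -> ctr[1]=0
Ev 3: PC=5 idx=1 pred=N actual=N -> ctr[1]=0
Ev 4: PC=1 idx=1 pred=N actual=T -> ctr[1]=1
Ev 5: PC=5 idx=1 pred=N actual=T -> ctr[1]=2
Ev 6: PC=5 idx=1 pred=T actual=T -> ctr[1]=3
Ev 7: PC=0 idx=0 pred=N actual=N -> ctr[0]=0
Ev 8: PC=0 idx=0 pred=N actual=N -> ctr[0]=0
Ev 9: PC=5 idx=1 pred=T actual=T -> ctr[1]=3
Ev 10: PC=1 idx=1 pred=T actual=T -> ctr[1]=3
Ev 11: PC=0 idx=0 pred=N actual=T -> ctr[0]=1
Ev 12: PC=0 idx=0 pred=N actual=T -> ctr[0]=2
Ev 13: PC=5 idx=1 pred=T actual=T -> ctr[1]=3
Ev 14: PC=1 idx=1 pred=T actual=T -> ctr[1]=3

Answer: N N N N N T N N T T N N T T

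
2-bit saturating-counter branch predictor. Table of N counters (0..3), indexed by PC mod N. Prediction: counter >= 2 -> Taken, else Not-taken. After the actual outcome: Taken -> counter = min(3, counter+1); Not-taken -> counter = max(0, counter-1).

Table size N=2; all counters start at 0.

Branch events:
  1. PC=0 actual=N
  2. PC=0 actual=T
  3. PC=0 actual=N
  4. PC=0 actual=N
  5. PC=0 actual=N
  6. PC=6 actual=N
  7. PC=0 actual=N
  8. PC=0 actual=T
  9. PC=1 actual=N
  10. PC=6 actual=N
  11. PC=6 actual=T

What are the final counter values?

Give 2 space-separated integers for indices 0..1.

Answer: 1 0

Derivation:
Ev 1: PC=0 idx=0 pred=N actual=N -> ctr[0]=0
Ev 2: PC=0 idx=0 pred=N actual=T -> ctr[0]=1
Ev 3: PC=0 idx=0 pred=N actual=N -> ctr[0]=0
Ev 4: PC=0 idx=0 pred=N actual=N -> ctr[0]=0
Ev 5: PC=0 idx=0 pred=N actual=N -> ctr[0]=0
Ev 6: PC=6 idx=0 pred=N actual=N -> ctr[0]=0
Ev 7: PC=0 idx=0 pred=N actual=N -> ctr[0]=0
Ev 8: PC=0 idx=0 pred=N actual=T -> ctr[0]=1
Ev 9: PC=1 idx=1 pred=N actual=N -> ctr[1]=0
Ev 10: PC=6 idx=0 pred=N actual=N -> ctr[0]=0
Ev 11: PC=6 idx=0 pred=N actual=T -> ctr[0]=1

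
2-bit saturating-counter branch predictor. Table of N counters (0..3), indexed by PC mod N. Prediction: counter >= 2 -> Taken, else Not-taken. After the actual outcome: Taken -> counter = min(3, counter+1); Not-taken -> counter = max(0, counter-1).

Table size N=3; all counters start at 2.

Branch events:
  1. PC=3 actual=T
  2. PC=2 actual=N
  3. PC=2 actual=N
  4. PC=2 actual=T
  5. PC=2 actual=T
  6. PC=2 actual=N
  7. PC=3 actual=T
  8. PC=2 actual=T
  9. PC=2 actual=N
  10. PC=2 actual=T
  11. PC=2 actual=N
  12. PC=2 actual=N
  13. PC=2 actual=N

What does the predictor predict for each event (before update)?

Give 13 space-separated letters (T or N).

Answer: T T N N N T T N T N T N N

Derivation:
Ev 1: PC=3 idx=0 pred=T actual=T -> ctr[0]=3
Ev 2: PC=2 idx=2 pred=T actual=N -> ctr[2]=1
Ev 3: PC=2 idx=2 pred=N actual=N -> ctr[2]=0
Ev 4: PC=2 idx=2 pred=N actual=T -> ctr[2]=1
Ev 5: PC=2 idx=2 pred=N actual=T -> ctr[2]=2
Ev 6: PC=2 idx=2 pred=T actual=N -> ctr[2]=1
Ev 7: PC=3 idx=0 pred=T actual=T -> ctr[0]=3
Ev 8: PC=2 idx=2 pred=N actual=T -> ctr[2]=2
Ev 9: PC=2 idx=2 pred=T actual=N -> ctr[2]=1
Ev 10: PC=2 idx=2 pred=N actual=T -> ctr[2]=2
Ev 11: PC=2 idx=2 pred=T actual=N -> ctr[2]=1
Ev 12: PC=2 idx=2 pred=N actual=N -> ctr[2]=0
Ev 13: PC=2 idx=2 pred=N actual=N -> ctr[2]=0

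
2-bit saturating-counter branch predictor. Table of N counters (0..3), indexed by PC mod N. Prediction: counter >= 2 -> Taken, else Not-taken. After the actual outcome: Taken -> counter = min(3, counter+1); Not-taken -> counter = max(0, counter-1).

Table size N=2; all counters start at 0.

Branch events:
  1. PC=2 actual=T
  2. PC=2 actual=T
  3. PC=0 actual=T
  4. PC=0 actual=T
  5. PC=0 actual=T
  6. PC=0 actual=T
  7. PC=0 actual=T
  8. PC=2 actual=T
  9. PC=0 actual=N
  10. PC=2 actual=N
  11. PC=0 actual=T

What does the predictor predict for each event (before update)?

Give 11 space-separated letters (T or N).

Ev 1: PC=2 idx=0 pred=N actual=T -> ctr[0]=1
Ev 2: PC=2 idx=0 pred=N actual=T -> ctr[0]=2
Ev 3: PC=0 idx=0 pred=T actual=T -> ctr[0]=3
Ev 4: PC=0 idx=0 pred=T actual=T -> ctr[0]=3
Ev 5: PC=0 idx=0 pred=T actual=T -> ctr[0]=3
Ev 6: PC=0 idx=0 pred=T actual=T -> ctr[0]=3
Ev 7: PC=0 idx=0 pred=T actual=T -> ctr[0]=3
Ev 8: PC=2 idx=0 pred=T actual=T -> ctr[0]=3
Ev 9: PC=0 idx=0 pred=T actual=N -> ctr[0]=2
Ev 10: PC=2 idx=0 pred=T actual=N -> ctr[0]=1
Ev 11: PC=0 idx=0 pred=N actual=T -> ctr[0]=2

Answer: N N T T T T T T T T N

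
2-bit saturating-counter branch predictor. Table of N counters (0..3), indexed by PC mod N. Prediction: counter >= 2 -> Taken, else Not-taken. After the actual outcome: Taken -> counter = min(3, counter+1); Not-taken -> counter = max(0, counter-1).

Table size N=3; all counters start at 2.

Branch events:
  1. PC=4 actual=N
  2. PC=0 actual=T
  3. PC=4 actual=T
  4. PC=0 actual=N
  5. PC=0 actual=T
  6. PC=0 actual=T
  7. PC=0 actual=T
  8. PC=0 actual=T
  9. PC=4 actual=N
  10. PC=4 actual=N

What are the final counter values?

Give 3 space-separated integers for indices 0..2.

Ev 1: PC=4 idx=1 pred=T actual=N -> ctr[1]=1
Ev 2: PC=0 idx=0 pred=T actual=T -> ctr[0]=3
Ev 3: PC=4 idx=1 pred=N actual=T -> ctr[1]=2
Ev 4: PC=0 idx=0 pred=T actual=N -> ctr[0]=2
Ev 5: PC=0 idx=0 pred=T actual=T -> ctr[0]=3
Ev 6: PC=0 idx=0 pred=T actual=T -> ctr[0]=3
Ev 7: PC=0 idx=0 pred=T actual=T -> ctr[0]=3
Ev 8: PC=0 idx=0 pred=T actual=T -> ctr[0]=3
Ev 9: PC=4 idx=1 pred=T actual=N -> ctr[1]=1
Ev 10: PC=4 idx=1 pred=N actual=N -> ctr[1]=0

Answer: 3 0 2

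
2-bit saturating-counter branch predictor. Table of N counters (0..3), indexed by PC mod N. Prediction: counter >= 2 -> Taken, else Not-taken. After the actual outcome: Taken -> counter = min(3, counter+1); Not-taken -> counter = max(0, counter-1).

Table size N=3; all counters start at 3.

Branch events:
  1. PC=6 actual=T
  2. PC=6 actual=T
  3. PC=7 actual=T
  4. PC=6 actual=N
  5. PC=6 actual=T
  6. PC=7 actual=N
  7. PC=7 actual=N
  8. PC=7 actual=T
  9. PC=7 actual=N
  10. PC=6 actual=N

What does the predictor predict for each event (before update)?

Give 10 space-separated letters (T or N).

Ev 1: PC=6 idx=0 pred=T actual=T -> ctr[0]=3
Ev 2: PC=6 idx=0 pred=T actual=T -> ctr[0]=3
Ev 3: PC=7 idx=1 pred=T actual=T -> ctr[1]=3
Ev 4: PC=6 idx=0 pred=T actual=N -> ctr[0]=2
Ev 5: PC=6 idx=0 pred=T actual=T -> ctr[0]=3
Ev 6: PC=7 idx=1 pred=T actual=N -> ctr[1]=2
Ev 7: PC=7 idx=1 pred=T actual=N -> ctr[1]=1
Ev 8: PC=7 idx=1 pred=N actual=T -> ctr[1]=2
Ev 9: PC=7 idx=1 pred=T actual=N -> ctr[1]=1
Ev 10: PC=6 idx=0 pred=T actual=N -> ctr[0]=2

Answer: T T T T T T T N T T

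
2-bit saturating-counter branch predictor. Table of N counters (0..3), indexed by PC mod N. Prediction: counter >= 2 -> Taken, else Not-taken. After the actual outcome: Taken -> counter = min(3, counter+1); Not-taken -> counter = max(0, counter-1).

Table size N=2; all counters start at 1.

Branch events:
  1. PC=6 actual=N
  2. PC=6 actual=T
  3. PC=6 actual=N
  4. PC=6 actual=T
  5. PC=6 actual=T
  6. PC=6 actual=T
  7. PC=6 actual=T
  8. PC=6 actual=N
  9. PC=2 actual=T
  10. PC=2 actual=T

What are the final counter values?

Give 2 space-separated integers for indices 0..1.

Answer: 3 1

Derivation:
Ev 1: PC=6 idx=0 pred=N actual=N -> ctr[0]=0
Ev 2: PC=6 idx=0 pred=N actual=T -> ctr[0]=1
Ev 3: PC=6 idx=0 pred=N actual=N -> ctr[0]=0
Ev 4: PC=6 idx=0 pred=N actual=T -> ctr[0]=1
Ev 5: PC=6 idx=0 pred=N actual=T -> ctr[0]=2
Ev 6: PC=6 idx=0 pred=T actual=T -> ctr[0]=3
Ev 7: PC=6 idx=0 pred=T actual=T -> ctr[0]=3
Ev 8: PC=6 idx=0 pred=T actual=N -> ctr[0]=2
Ev 9: PC=2 idx=0 pred=T actual=T -> ctr[0]=3
Ev 10: PC=2 idx=0 pred=T actual=T -> ctr[0]=3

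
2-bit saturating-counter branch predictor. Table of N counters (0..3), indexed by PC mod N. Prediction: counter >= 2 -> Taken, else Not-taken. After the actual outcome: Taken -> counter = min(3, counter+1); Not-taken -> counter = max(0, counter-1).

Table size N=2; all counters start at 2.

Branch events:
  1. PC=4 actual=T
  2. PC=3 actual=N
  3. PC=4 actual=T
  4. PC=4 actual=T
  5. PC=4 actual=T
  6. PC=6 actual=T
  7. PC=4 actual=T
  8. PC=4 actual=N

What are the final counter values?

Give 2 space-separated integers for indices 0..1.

Ev 1: PC=4 idx=0 pred=T actual=T -> ctr[0]=3
Ev 2: PC=3 idx=1 pred=T actual=N -> ctr[1]=1
Ev 3: PC=4 idx=0 pred=T actual=T -> ctr[0]=3
Ev 4: PC=4 idx=0 pred=T actual=T -> ctr[0]=3
Ev 5: PC=4 idx=0 pred=T actual=T -> ctr[0]=3
Ev 6: PC=6 idx=0 pred=T actual=T -> ctr[0]=3
Ev 7: PC=4 idx=0 pred=T actual=T -> ctr[0]=3
Ev 8: PC=4 idx=0 pred=T actual=N -> ctr[0]=2

Answer: 2 1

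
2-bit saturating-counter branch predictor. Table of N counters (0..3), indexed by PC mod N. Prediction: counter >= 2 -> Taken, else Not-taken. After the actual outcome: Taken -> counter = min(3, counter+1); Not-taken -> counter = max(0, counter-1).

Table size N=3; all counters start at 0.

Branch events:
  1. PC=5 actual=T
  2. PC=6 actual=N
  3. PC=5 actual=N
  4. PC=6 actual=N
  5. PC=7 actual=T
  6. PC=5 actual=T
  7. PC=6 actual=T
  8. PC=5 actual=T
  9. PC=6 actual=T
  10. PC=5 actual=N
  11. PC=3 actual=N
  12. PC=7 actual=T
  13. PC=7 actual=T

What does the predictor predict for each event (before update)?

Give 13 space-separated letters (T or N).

Ev 1: PC=5 idx=2 pred=N actual=T -> ctr[2]=1
Ev 2: PC=6 idx=0 pred=N actual=N -> ctr[0]=0
Ev 3: PC=5 idx=2 pred=N actual=N -> ctr[2]=0
Ev 4: PC=6 idx=0 pred=N actual=N -> ctr[0]=0
Ev 5: PC=7 idx=1 pred=N actual=T -> ctr[1]=1
Ev 6: PC=5 idx=2 pred=N actual=T -> ctr[2]=1
Ev 7: PC=6 idx=0 pred=N actual=T -> ctr[0]=1
Ev 8: PC=5 idx=2 pred=N actual=T -> ctr[2]=2
Ev 9: PC=6 idx=0 pred=N actual=T -> ctr[0]=2
Ev 10: PC=5 idx=2 pred=T actual=N -> ctr[2]=1
Ev 11: PC=3 idx=0 pred=T actual=N -> ctr[0]=1
Ev 12: PC=7 idx=1 pred=N actual=T -> ctr[1]=2
Ev 13: PC=7 idx=1 pred=T actual=T -> ctr[1]=3

Answer: N N N N N N N N N T T N T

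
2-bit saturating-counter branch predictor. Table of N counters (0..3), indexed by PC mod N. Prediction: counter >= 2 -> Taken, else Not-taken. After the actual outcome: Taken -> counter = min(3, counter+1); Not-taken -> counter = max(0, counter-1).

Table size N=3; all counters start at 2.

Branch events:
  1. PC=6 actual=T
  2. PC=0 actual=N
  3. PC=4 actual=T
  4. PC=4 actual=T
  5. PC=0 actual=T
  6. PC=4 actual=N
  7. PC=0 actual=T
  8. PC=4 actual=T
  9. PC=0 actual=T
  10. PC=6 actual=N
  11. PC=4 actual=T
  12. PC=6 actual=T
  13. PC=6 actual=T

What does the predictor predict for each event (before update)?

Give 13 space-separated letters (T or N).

Ev 1: PC=6 idx=0 pred=T actual=T -> ctr[0]=3
Ev 2: PC=0 idx=0 pred=T actual=N -> ctr[0]=2
Ev 3: PC=4 idx=1 pred=T actual=T -> ctr[1]=3
Ev 4: PC=4 idx=1 pred=T actual=T -> ctr[1]=3
Ev 5: PC=0 idx=0 pred=T actual=T -> ctr[0]=3
Ev 6: PC=4 idx=1 pred=T actual=N -> ctr[1]=2
Ev 7: PC=0 idx=0 pred=T actual=T -> ctr[0]=3
Ev 8: PC=4 idx=1 pred=T actual=T -> ctr[1]=3
Ev 9: PC=0 idx=0 pred=T actual=T -> ctr[0]=3
Ev 10: PC=6 idx=0 pred=T actual=N -> ctr[0]=2
Ev 11: PC=4 idx=1 pred=T actual=T -> ctr[1]=3
Ev 12: PC=6 idx=0 pred=T actual=T -> ctr[0]=3
Ev 13: PC=6 idx=0 pred=T actual=T -> ctr[0]=3

Answer: T T T T T T T T T T T T T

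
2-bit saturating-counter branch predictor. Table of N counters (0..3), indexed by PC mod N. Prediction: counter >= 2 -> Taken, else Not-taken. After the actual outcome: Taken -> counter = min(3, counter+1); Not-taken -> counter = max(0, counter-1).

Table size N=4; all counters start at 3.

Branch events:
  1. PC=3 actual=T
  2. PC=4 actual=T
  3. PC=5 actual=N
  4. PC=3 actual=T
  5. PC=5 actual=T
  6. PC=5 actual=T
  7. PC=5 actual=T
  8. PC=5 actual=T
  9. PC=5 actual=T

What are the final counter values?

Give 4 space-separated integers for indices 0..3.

Ev 1: PC=3 idx=3 pred=T actual=T -> ctr[3]=3
Ev 2: PC=4 idx=0 pred=T actual=T -> ctr[0]=3
Ev 3: PC=5 idx=1 pred=T actual=N -> ctr[1]=2
Ev 4: PC=3 idx=3 pred=T actual=T -> ctr[3]=3
Ev 5: PC=5 idx=1 pred=T actual=T -> ctr[1]=3
Ev 6: PC=5 idx=1 pred=T actual=T -> ctr[1]=3
Ev 7: PC=5 idx=1 pred=T actual=T -> ctr[1]=3
Ev 8: PC=5 idx=1 pred=T actual=T -> ctr[1]=3
Ev 9: PC=5 idx=1 pred=T actual=T -> ctr[1]=3

Answer: 3 3 3 3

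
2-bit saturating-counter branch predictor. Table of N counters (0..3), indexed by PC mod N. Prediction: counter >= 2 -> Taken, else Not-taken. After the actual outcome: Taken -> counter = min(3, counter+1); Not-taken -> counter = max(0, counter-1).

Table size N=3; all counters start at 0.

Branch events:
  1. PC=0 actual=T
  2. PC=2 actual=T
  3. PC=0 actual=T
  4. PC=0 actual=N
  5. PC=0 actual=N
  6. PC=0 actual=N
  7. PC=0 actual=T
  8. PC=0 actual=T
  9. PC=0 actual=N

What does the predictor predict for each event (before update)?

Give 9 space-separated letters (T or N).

Ev 1: PC=0 idx=0 pred=N actual=T -> ctr[0]=1
Ev 2: PC=2 idx=2 pred=N actual=T -> ctr[2]=1
Ev 3: PC=0 idx=0 pred=N actual=T -> ctr[0]=2
Ev 4: PC=0 idx=0 pred=T actual=N -> ctr[0]=1
Ev 5: PC=0 idx=0 pred=N actual=N -> ctr[0]=0
Ev 6: PC=0 idx=0 pred=N actual=N -> ctr[0]=0
Ev 7: PC=0 idx=0 pred=N actual=T -> ctr[0]=1
Ev 8: PC=0 idx=0 pred=N actual=T -> ctr[0]=2
Ev 9: PC=0 idx=0 pred=T actual=N -> ctr[0]=1

Answer: N N N T N N N N T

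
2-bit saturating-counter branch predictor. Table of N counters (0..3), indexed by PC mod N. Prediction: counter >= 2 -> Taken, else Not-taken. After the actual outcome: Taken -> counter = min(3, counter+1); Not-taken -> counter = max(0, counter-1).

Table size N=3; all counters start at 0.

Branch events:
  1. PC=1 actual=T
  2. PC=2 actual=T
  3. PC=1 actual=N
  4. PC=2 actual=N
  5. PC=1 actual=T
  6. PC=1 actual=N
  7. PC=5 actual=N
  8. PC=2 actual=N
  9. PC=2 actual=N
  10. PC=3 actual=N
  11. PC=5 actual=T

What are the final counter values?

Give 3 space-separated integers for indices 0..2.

Ev 1: PC=1 idx=1 pred=N actual=T -> ctr[1]=1
Ev 2: PC=2 idx=2 pred=N actual=T -> ctr[2]=1
Ev 3: PC=1 idx=1 pred=N actual=N -> ctr[1]=0
Ev 4: PC=2 idx=2 pred=N actual=N -> ctr[2]=0
Ev 5: PC=1 idx=1 pred=N actual=T -> ctr[1]=1
Ev 6: PC=1 idx=1 pred=N actual=N -> ctr[1]=0
Ev 7: PC=5 idx=2 pred=N actual=N -> ctr[2]=0
Ev 8: PC=2 idx=2 pred=N actual=N -> ctr[2]=0
Ev 9: PC=2 idx=2 pred=N actual=N -> ctr[2]=0
Ev 10: PC=3 idx=0 pred=N actual=N -> ctr[0]=0
Ev 11: PC=5 idx=2 pred=N actual=T -> ctr[2]=1

Answer: 0 0 1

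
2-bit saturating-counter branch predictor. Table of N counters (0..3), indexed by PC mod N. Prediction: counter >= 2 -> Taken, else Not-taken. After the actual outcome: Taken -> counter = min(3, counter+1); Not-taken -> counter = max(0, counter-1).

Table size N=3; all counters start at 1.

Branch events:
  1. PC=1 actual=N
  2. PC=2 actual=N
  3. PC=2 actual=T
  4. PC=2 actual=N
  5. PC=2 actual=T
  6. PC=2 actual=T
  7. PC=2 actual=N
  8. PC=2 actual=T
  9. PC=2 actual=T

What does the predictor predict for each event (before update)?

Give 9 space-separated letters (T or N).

Answer: N N N N N N T N T

Derivation:
Ev 1: PC=1 idx=1 pred=N actual=N -> ctr[1]=0
Ev 2: PC=2 idx=2 pred=N actual=N -> ctr[2]=0
Ev 3: PC=2 idx=2 pred=N actual=T -> ctr[2]=1
Ev 4: PC=2 idx=2 pred=N actual=N -> ctr[2]=0
Ev 5: PC=2 idx=2 pred=N actual=T -> ctr[2]=1
Ev 6: PC=2 idx=2 pred=N actual=T -> ctr[2]=2
Ev 7: PC=2 idx=2 pred=T actual=N -> ctr[2]=1
Ev 8: PC=2 idx=2 pred=N actual=T -> ctr[2]=2
Ev 9: PC=2 idx=2 pred=T actual=T -> ctr[2]=3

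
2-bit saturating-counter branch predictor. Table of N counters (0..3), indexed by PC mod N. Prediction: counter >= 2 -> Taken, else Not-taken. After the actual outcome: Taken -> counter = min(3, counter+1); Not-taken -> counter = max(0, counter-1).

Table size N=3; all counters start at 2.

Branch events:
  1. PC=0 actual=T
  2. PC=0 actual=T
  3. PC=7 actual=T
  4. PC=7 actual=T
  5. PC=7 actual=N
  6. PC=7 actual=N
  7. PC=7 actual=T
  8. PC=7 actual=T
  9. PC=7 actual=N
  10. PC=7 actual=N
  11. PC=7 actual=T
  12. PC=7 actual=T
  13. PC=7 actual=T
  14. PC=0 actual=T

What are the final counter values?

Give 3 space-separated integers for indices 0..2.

Ev 1: PC=0 idx=0 pred=T actual=T -> ctr[0]=3
Ev 2: PC=0 idx=0 pred=T actual=T -> ctr[0]=3
Ev 3: PC=7 idx=1 pred=T actual=T -> ctr[1]=3
Ev 4: PC=7 idx=1 pred=T actual=T -> ctr[1]=3
Ev 5: PC=7 idx=1 pred=T actual=N -> ctr[1]=2
Ev 6: PC=7 idx=1 pred=T actual=N -> ctr[1]=1
Ev 7: PC=7 idx=1 pred=N actual=T -> ctr[1]=2
Ev 8: PC=7 idx=1 pred=T actual=T -> ctr[1]=3
Ev 9: PC=7 idx=1 pred=T actual=N -> ctr[1]=2
Ev 10: PC=7 idx=1 pred=T actual=N -> ctr[1]=1
Ev 11: PC=7 idx=1 pred=N actual=T -> ctr[1]=2
Ev 12: PC=7 idx=1 pred=T actual=T -> ctr[1]=3
Ev 13: PC=7 idx=1 pred=T actual=T -> ctr[1]=3
Ev 14: PC=0 idx=0 pred=T actual=T -> ctr[0]=3

Answer: 3 3 2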